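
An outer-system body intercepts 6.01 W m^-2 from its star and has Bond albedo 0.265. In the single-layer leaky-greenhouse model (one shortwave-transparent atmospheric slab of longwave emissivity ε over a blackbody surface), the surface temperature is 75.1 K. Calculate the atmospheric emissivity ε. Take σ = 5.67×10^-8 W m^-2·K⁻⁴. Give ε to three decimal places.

Effective temperature: T_e = [S(1−α)/(4σ)]^(1/4) = 66.43 K.
Since (2−ε)/2 = (T_e/T_s)⁴ = 0.6123, ε = 0.7754.

0.775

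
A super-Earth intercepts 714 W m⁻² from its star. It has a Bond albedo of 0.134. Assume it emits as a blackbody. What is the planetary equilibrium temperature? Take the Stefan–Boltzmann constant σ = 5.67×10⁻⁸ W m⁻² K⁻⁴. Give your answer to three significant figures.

The planet absorbs (1−α)S over its disc πR² and re-emits over 4πR², so the mean absorbed flux is (1−0.134)·714.0/4 = 154.6 W m⁻².
Set σT⁴ = 154.6 → T = (154.6/σ)^(1/4) = 228.5 K.

229 kelvin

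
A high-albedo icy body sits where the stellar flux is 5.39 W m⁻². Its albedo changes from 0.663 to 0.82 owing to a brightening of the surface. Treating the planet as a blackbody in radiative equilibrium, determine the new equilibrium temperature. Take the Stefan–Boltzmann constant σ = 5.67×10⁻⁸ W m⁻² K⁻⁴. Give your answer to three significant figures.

T₂ = [S(1−α₂)/(4σ)]^(1/4) = [5.390·0.18/(4σ)]^(1/4) = 45.48 K.

45.5 K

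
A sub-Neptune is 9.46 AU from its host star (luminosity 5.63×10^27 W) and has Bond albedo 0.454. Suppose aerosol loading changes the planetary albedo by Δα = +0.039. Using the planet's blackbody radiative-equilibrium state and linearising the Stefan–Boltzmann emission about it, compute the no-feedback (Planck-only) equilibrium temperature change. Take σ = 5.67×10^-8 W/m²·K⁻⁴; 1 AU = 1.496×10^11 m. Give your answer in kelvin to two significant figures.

-2.7 kelvin

Orbital distance: d = 9.46 AU = 1.415×10^12 m.
S = L/(4πd²) = 223.7 W/m².
Reference equilibrium: T_e = [S(1−α)/(4σ)]^(1/4) = 152.3 K.
ΔF = −(S/4)Δα = −(223.7/4)×(+0.039) = -2.181 W/m².
Linearising σT⁴ gives d(σT⁴)/dT = 4σT_e³ = 0.8018 W/m² per K.
So ΔT₀ = -2.181/0.8018 = -2.72 K.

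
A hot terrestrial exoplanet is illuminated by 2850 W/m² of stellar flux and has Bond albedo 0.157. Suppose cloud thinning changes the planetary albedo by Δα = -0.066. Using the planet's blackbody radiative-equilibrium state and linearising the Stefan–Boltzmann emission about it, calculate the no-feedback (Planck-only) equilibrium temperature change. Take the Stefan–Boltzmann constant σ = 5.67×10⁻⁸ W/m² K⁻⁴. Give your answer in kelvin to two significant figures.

Unperturbed T_e = [2850·(1−0.157)/(4σ)]^¼ = 320.8 K.
TOA radiative forcing: ΔF = −S·Δα/4 = −2850·(-0.066)/4 = 47.03 W/m².
The Planck feedback parameter is 4σT_e³ = 7.489 W/m²/K.
Hence the no-feedback warming is ΔF/(4σT_e³) = 6.28 K.

6.3 kelvin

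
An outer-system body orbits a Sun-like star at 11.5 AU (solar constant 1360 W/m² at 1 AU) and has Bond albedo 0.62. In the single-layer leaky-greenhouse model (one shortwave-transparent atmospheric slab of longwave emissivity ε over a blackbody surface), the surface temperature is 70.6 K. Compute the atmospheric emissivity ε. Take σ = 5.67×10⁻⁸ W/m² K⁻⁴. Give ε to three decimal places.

Flux at the orbit: S = 1360/(11.5)² = 10.28 W/m².
Effective temperature: T_e = [S(1−α)/(4σ)]^(1/4) = 64.43 K.
T_s⁴ = T_e⁴·2/(2−ε) → ε = 2 − 2(T_e/T_s)⁴ = 2 − 2·(64.43/70.6)⁴ = 0.6129.

0.613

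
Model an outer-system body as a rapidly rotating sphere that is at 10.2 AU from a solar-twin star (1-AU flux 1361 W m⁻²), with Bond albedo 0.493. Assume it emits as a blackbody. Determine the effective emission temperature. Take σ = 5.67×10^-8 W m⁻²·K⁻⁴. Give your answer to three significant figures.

By the inverse-square law, S = 1361/10.2² = 13.08 W m⁻².
Averaging over the sphere, the absorbed flux is S(1−α)/4 = 1.658 W m⁻².
In equilibrium σT⁴ equals this, so T = 73.54 K.

73.5 K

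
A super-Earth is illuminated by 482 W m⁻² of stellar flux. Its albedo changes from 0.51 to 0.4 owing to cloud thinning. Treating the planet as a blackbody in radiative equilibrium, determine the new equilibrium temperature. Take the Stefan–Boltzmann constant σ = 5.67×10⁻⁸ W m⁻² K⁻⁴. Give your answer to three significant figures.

189 K

New equilibrium: T₂ = [(1−0.4)·482.0/(4σ)]^(1/4) = 189.0 K.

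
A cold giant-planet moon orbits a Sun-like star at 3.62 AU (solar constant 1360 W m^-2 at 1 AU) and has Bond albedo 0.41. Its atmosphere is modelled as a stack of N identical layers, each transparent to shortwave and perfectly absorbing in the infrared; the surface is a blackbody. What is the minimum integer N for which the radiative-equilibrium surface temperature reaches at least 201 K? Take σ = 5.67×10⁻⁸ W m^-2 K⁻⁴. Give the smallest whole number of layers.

Irradiance scales as 1/d², so S = 1360 W m^-2 × (1/3.62)² = 103.8 W m^-2.
Top-of-atmosphere balance: σT_e⁴ = S(1−α)/4 = 15.31 W m^-2 → T_e = 128.2 K.
T_s = (N+1)^(1/4)·T_e ≥ 201 K requires N+1 ≥ (T_s/T_e)⁴ = (201/128.2)⁴ = 6.046.
Rounding up, N = 6.

6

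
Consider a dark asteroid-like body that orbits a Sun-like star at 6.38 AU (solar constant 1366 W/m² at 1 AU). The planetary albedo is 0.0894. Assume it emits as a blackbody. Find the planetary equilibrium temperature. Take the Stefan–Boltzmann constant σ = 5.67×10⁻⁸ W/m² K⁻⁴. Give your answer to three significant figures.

108 kelvin

Flux at the orbit: S = 1366/(6.38)² = 33.56 W/m².
The planet absorbs (1−α)S over its disc πR² and re-emits over 4πR², so the mean absorbed flux is (1−0.0894)·33.56/4 = 7.640 W/m².
In equilibrium σT⁴ equals this, so T = 107.7 K.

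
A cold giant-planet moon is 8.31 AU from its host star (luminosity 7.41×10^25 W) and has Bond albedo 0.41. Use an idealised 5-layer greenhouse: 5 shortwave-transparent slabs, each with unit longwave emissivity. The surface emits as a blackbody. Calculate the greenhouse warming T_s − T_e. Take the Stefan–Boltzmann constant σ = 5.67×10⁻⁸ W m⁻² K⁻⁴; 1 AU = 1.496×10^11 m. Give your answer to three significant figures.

31.7 K

d = 8.31 × 1.496×10^11 m = 1.243×10^12 m.
Flux at the orbit: S = L/(4πd²) = 7.41×10^25/(4π·(1.24×10^12)²) = 3.815 W m⁻².
Top-of-atmosphere balance: σT_e⁴ = S(1−α)/4 = 0.5628 W m⁻² → T_e = 56.13 K.
T_s = (N+1)^(1/4)·T_e = 87.85 K.
Warming: T_s − T_e = 31.72 K.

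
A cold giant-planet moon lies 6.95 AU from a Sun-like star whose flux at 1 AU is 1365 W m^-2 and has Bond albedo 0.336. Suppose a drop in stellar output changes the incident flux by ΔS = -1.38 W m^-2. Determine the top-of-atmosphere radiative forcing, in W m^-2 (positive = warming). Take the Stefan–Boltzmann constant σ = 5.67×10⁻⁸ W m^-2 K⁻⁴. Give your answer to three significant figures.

Irradiance scales as 1/d², so S = 1365 W m^-2 × (1/6.95)² = 28.26 W m^-2.
Only a fraction (1−α) is absorbed and it's spread over 4πR², so ΔF = (1−α)ΔS/4 = -0.2291 W m^-2.

-0.229 W m^-2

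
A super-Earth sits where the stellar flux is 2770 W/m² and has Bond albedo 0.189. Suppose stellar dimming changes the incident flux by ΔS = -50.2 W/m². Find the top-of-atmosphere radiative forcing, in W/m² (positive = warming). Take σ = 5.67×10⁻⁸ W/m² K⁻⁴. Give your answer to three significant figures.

-10.2 W/m²

ΔF = Δ[S(1−α)]/4 = (1−0.189)·-50.2/4 = -10.18 W/m².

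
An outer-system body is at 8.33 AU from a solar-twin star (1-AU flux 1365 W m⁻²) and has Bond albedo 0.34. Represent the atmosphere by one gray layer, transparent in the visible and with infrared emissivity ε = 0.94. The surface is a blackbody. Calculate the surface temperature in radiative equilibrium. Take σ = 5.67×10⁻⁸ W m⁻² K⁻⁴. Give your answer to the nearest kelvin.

102 kelvin

Flux at the orbit: S = 1365/(8.33)² = 19.67 W m⁻².
At the top of the atmosphere, σT_e⁴ = S(1−α)/4 = 3.246 W m⁻², giving T_e = 86.98 K.
The surface balance (absorbed SW + ε·downward IR = σT_s⁴) with T_a⁴ = T_s⁴/2 reduces to T_s = T_e·[2/(2−ε)]^¼ = 101.9 K.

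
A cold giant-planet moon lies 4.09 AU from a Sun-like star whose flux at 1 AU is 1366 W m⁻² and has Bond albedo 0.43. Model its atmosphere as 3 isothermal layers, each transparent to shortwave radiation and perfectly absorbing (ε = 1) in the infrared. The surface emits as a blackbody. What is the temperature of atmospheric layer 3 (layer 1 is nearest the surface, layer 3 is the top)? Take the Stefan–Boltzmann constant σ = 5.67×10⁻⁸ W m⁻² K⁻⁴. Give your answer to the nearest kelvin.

120 kelvin

Irradiance scales as 1/d², so S = 1366 W m⁻² × (1/4.09)² = 81.66 W m⁻².
OLR = S(1−α)/4 = 11.64 W m⁻²; the top layer radiates at T_e = 119.7 K.
Each opaque layer satisfies 2T_j⁴ = T_{j−1}⁴ + T_{j+1}⁴, giving T_k⁴ = (N+1−k)T_e⁴.
With k = 3: T_3 = (3+1−3)^¼·119.7 K = 119.7 K.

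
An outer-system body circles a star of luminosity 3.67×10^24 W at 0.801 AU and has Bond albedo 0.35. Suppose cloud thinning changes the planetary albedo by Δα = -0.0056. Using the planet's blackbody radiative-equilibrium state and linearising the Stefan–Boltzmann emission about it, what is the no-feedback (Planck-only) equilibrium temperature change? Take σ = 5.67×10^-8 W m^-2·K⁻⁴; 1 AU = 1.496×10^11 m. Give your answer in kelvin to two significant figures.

d = 0.801 × 1.496×10^11 m = 1.198×10^11 m.
Flux at the orbit: S = L/(4πd²) = 3.67×10^24/(4π·(1.20×10^11)²) = 20.34 W m^-2.
Reference equilibrium: T_e = [S(1−α)/(4σ)]^(1/4) = 87.38 K.
TOA radiative forcing: ΔF = −S·Δα/4 = −20.34·(-0.0056)/4 = 0.02847 W m^-2.
The Planck feedback parameter is 4σT_e³ = 0.1513 W m^-2/K.
ΔT₀ = ΔF/λ_P = 0.02847/0.1513 = 0.188 K.

0.19 K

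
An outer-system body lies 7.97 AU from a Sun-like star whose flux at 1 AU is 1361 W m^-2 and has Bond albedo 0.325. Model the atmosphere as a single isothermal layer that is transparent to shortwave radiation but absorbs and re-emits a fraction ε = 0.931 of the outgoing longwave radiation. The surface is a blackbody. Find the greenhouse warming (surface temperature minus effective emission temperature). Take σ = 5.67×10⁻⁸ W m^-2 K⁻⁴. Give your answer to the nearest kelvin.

Flux at the orbit: S = 1361/(7.97)² = 21.43 W m^-2.
At the top of the atmosphere, σT_e⁴ = S(1−α)/4 = 3.616 W m^-2, giving T_e = 89.36 K.
The surface balance (absorbed SW + ε·downward IR = σT_s⁴) with T_a⁴ = T_s⁴/2 reduces to T_s = T_e·[2/(2−ε)]^¼ = 104.5 K.
T_s − T_e = 104.5 − 89.36 = 15.15 K.

15 K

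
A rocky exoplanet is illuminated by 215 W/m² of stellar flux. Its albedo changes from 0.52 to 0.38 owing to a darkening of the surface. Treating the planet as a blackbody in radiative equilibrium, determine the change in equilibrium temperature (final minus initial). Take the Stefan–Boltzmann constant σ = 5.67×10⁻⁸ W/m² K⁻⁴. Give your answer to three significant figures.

With α = 0.52, T₁ = 146.1 K.
After:  T₂ = [215.0·0.62/(4σ)]^(1/4) = 155.7 K.
ΔT = T₂ − T₁ = 9.650 K.

9.65 K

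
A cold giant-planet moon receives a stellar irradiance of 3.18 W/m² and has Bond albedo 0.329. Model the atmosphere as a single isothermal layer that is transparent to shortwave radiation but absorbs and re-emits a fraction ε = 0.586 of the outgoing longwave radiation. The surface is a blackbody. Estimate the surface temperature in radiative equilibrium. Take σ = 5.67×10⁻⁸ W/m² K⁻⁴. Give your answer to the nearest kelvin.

60 kelvin

Effective emission temperature (TOA balance): σT_e⁴ = S(1−α)/4 = 0.5334 W/m² → T_e = 55.38 K.
For a single slab of emissivity ε, T_s⁴ = 2T_e⁴/(2−ε); thus T_s = 55.38·(1.414)^(1/4) = 60.40 K.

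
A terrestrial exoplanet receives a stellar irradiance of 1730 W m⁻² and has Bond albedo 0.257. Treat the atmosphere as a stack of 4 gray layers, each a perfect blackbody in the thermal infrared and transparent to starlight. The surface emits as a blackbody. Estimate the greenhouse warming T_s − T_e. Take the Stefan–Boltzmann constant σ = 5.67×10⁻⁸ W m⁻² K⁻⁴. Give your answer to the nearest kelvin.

The effective emission temperature is T_e = [S(1−α)/(4σ)]^¼ = 274.4 K.
T_s = (N+1)^(1/4)·T_e = 410.3 K.
Warming: T_s − T_e = 135.9 K.

136 K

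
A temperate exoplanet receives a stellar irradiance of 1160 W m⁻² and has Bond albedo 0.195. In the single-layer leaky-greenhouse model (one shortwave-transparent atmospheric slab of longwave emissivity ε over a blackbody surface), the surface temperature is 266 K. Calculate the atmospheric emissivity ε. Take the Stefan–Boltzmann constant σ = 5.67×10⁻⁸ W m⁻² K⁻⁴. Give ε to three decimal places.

TOA balance gives T_e = 253.3 K.
Inverting T_s⁴ = 2T_e⁴/(2−ε): (T_e/T_s)⁴ = 0.8224, so ε = 2(1 − 0.8224) = 0.3552.

0.355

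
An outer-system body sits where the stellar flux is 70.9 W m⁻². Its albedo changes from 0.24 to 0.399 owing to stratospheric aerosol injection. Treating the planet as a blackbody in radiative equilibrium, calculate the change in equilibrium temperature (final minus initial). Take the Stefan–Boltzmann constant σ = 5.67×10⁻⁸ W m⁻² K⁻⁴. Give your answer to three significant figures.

With α = 0.24, T₁ = 124.2 K.
Final:   T₂ = [S(1−0.399)/(4σ)]^(1/4) = 117.1 K.
ΔT = T₂ − T₁ = -7.076 K.

-7.08 K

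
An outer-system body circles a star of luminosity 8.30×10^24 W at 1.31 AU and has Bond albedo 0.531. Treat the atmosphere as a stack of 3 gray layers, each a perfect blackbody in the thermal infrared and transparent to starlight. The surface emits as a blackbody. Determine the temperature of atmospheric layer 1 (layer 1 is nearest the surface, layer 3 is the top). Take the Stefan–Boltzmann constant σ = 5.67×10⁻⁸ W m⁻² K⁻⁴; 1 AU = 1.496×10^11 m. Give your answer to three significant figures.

102 K

Orbital distance: d = 1.31 AU = 1.960×10^11 m.
Spreading L over a sphere of radius d: S = 8.30×10^24/(4π·1.96×10^11²) = 17.20 W m⁻².
Top-of-atmosphere balance: σT_e⁴ = S(1−α)/4 = 2.016 W m⁻² → T_e = 77.22 K.
Each opaque layer satisfies 2T_j⁴ = T_{j−1}⁴ + T_{j+1}⁴, giving T_k⁴ = (N+1−k)T_e⁴.
With k = 1: T_1 = (3+1−1)^¼·77.22 K = 101.6 K.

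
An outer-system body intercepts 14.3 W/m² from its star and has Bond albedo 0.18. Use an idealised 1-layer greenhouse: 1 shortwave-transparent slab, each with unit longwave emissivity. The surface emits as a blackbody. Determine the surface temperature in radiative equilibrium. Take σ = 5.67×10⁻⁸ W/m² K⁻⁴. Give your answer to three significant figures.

101 K

OLR = S(1−α)/4 = 2.932 W/m²; the top layer radiates at T_e = 84.80 K.
Layer-by-layer balance gives σT_s⁴ = (N+1)σT_e⁴, so T_s = 2^¼·84.80 = 100.8 K.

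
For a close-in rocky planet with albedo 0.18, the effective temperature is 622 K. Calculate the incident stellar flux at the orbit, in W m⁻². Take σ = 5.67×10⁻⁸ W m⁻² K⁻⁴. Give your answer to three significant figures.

41400 W m⁻²

From S(1−α)/4 = σT⁴: S = 4σT⁴/(1−α).
σT⁴ = 5.67×10⁻⁸·(622)⁴ = 8487 W m⁻².
So S = 4×8487/(1−0.18) = 41400 W m⁻².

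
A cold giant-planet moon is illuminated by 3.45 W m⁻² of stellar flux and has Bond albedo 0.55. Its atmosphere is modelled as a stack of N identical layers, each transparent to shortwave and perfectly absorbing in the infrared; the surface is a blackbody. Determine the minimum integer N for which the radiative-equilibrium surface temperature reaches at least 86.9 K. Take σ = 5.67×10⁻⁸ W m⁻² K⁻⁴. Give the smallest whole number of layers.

OLR = S(1−α)/4 = 0.3881 W m⁻²; the top layer radiates at T_e = 51.15 K.
T_s = (N+1)^(1/4)·T_e ≥ 86.9 K requires N+1 ≥ (T_s/T_e)⁴ = (86.9/51.15)⁴ = 8.331.
Rounding up, N = 8.

8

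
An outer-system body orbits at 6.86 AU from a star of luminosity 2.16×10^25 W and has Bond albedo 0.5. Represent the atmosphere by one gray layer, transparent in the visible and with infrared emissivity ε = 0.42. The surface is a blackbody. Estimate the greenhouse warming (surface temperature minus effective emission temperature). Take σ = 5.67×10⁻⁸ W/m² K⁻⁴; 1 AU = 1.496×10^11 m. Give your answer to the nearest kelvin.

d = 6.86 × 1.496×10^11 m = 1.026×10^12 m.
Spreading L over a sphere of radius d: S = 2.16×10^25/(4π·1.03×10^12²) = 1.632 W/m².
Effective emission temperature (TOA balance): σT_e⁴ = S(1−α)/4 = 0.2040 W/m² → T_e = 43.55 K.
For a single slab of emissivity ε, T_s⁴ = 2T_e⁴/(2−ε); thus T_s = 43.55·(1.266)^(1/4) = 46.20 K.
T_s − T_e = 46.20 − 43.55 = 2.644 K.

3 K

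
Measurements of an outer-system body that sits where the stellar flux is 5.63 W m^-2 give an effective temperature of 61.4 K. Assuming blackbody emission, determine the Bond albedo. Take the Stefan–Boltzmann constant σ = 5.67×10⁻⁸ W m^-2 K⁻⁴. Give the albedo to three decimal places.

From σT⁴ = S(1−α)/4 we invert for α: 1−α = 4σT⁴/S.
σT⁴ = 0.8059 W m^-2, so 4σT⁴ = 3.223 W m^-2.
Hence α = 1 − 3.223/5.630 = 0.4275.

0.427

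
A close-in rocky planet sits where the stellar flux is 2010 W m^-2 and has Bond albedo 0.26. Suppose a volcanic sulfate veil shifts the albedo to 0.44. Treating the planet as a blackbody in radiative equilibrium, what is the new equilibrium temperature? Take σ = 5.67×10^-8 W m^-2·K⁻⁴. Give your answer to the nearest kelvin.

With the new albedo, S(1−α₂)/4 = 281.4 W m^-2, so T₂ = 265.4 K.

265 K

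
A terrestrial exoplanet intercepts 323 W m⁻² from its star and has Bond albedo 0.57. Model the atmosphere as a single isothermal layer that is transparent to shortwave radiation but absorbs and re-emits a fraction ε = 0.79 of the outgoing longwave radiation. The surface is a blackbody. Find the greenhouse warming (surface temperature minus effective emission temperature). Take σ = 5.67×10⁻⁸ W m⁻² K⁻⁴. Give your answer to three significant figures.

21.1 K

At the top of the atmosphere, σT_e⁴ = S(1−α)/4 = 34.72 W m⁻², giving T_e = 157.3 K.
The surface balance (absorbed SW + ε·downward IR = σT_s⁴) with T_a⁴ = T_s⁴/2 reduces to T_s = T_e·[2/(2−ε)]^¼ = 178.4 K.
The atmosphere warms the surface by 21.06 K.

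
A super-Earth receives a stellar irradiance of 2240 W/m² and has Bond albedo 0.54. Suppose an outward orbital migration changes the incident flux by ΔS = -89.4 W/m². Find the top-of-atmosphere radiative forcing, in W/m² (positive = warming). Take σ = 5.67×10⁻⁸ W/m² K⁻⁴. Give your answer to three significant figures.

ΔF = Δ[S(1−α)]/4 = (1−0.54)·-89.4/4 = -10.28 W/m².

-10.3 W/m²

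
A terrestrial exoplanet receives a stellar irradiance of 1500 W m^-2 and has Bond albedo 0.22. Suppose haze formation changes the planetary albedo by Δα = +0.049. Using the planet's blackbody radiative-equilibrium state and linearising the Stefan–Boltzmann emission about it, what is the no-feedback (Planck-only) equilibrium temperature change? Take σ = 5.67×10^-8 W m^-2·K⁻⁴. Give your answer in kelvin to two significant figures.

-4.2 K

Unperturbed T_e = [1500·(1−0.22)/(4σ)]^¼ = 268.0 K.
ΔF = −(S/4)Δα = −(1500/4)×(+0.049) = -18.38 W m^-2.
Linearising σT⁴ gives d(σT⁴)/dT = 4σT_e³ = 4.366 W m^-2 per K.
So ΔT₀ = -18.38/4.366 = -4.21 K.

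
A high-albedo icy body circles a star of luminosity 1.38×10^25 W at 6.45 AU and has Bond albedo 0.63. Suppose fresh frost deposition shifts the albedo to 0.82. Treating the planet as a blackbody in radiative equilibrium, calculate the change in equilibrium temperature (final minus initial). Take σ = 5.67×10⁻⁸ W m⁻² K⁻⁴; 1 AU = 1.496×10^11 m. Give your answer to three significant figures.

-6.14 kelvin

Orbital distance: d = 6.45 AU = 9.649×10^11 m.
S = L/(4πd²) = 1.179 W m⁻².
With α = 0.63, T₁ = 37.24 K.
Final:   T₂ = [S(1−0.82)/(4σ)]^(1/4) = 31.10 K.
ΔT = T₂ − T₁ = -6.140 K.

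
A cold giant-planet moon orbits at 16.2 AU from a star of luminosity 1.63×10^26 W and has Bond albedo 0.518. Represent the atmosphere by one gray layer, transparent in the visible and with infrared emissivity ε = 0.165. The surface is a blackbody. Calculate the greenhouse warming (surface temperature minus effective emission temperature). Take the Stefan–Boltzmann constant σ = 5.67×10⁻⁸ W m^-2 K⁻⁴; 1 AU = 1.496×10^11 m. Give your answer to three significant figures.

Orbital distance: d = 16.2 AU = 2.424×10^12 m.
S = L/(4πd²) = 2.208 W m^-2.
Effective emission temperature (TOA balance): σT_e⁴ = S(1−α)/4 = 0.2661 W m^-2 → T_e = 46.54 K.
For a single slab of emissivity ε, T_s⁴ = 2T_e⁴/(2−ε); thus T_s = 46.54·(1.09)^(1/4) = 47.56 K.
Greenhouse warming: T_s − T_e = 1.013 K.

1.01 kelvin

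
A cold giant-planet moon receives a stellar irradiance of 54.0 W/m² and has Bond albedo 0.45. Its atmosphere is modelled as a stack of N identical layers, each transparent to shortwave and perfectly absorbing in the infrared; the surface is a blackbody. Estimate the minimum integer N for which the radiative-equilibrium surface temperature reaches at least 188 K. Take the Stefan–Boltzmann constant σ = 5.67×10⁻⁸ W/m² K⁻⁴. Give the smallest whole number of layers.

9

The effective emission temperature is T_e = [S(1−α)/(4σ)]^¼ = 107.0 K.
Since T_s⁴ = (N+1)T_e⁴, we need N ≥ (T_s/T_e)⁴ − 1 = 8.539.
So N ≥ 8.539; the smallest integer is N = 9.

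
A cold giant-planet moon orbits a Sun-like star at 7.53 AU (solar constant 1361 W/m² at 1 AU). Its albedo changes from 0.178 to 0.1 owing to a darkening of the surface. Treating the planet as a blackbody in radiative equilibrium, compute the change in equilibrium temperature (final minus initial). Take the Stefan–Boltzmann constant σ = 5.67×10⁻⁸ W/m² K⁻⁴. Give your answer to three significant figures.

2.21 kelvin

Flux at the orbit: S = 1361/(7.53)² = 24.00 W/m².
Before: T₁ = [24.00·0.822/(4σ)]^(1/4) = 96.58 K.
Final:   T₂ = [S(1−0.1)/(4σ)]^(1/4) = 98.79 K.
Change: 98.79 − 96.58 = 2.214 K.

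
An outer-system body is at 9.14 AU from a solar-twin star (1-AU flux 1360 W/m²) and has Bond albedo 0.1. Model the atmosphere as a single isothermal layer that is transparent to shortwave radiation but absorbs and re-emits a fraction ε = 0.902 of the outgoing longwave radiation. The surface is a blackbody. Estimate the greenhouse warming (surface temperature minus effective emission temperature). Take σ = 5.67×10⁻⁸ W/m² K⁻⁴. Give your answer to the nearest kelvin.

14 kelvin

Flux at the orbit: S = 1360/(9.14)² = 16.28 W/m².
Effective emission temperature (TOA balance): σT_e⁴ = S(1−α)/4 = 3.663 W/m² → T_e = 89.65 K.
For a single slab of emissivity ε, T_s⁴ = 2T_e⁴/(2−ε); thus T_s = 89.65·(1.821)^(1/4) = 104.2 K.
The atmosphere warms the surface by 14.50 K.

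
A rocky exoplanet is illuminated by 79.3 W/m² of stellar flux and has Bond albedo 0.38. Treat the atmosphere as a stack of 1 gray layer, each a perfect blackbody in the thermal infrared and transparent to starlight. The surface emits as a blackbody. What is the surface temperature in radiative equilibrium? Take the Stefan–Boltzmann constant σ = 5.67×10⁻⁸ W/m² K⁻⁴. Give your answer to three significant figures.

OLR = S(1−α)/4 = 12.29 W/m²; the top layer radiates at T_e = 121.3 K.
For an N-layer opaque stack, T_s⁴ = (N+1)T_e⁴, hence T_s = (2)^(1/4)×121.3 K = 144.3 K.

144 K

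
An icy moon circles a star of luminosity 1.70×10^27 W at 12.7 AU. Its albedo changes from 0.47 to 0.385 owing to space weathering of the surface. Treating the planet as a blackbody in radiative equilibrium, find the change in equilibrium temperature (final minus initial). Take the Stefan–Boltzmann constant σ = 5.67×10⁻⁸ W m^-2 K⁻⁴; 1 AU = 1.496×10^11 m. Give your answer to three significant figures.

3.67 kelvin

Orbital distance: d = 12.7 AU = 1.900×10^12 m.
Flux at the orbit: S = L/(4πd²) = 1.70×10^27/(4π·(1.90×10^12)²) = 37.48 W m^-2.
Before: T₁ = [37.48·0.53/(4σ)]^(1/4) = 96.74 K.
After:  T₂ = [37.48·0.615/(4σ)]^(1/4) = 100.4 K.
Change: 100.4 − 96.74 = 3.665 K.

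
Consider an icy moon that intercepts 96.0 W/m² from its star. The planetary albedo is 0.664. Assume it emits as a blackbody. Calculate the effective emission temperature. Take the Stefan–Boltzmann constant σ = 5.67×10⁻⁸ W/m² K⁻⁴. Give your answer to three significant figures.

Absorbed flux (global mean): S(1−α)/4 = 96.00·0.336/4 = 8.064 W/m².
In equilibrium σT⁴ equals this, so T = 109.2 K.

109 kelvin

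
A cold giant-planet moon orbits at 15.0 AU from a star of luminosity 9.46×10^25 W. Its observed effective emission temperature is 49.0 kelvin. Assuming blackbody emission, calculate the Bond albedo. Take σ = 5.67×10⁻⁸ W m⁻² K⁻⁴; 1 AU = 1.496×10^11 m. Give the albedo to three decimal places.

0.125

d = 15.0 × 1.496×10^11 m = 2.244×10^12 m.
S = L/(4πd²) = 1.495 W m⁻².
From σT⁴ = S(1−α)/4 we invert for α: 1−α = 4σT⁴/S.
σT⁴ = 0.3269 W m⁻², so 4σT⁴ = 1.307 W m⁻².
Hence α = 1 − 1.307/1.495 = 0.1254.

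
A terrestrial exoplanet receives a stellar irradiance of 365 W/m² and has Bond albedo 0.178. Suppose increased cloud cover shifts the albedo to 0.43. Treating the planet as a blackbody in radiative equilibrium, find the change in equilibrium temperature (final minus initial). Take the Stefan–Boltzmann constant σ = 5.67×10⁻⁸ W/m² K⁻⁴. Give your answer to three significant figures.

-16.7 K

Before: T₁ = [365.0·0.822/(4σ)]^(1/4) = 190.7 K.
Final:   T₂ = [S(1−0.43)/(4σ)]^(1/4) = 174.0 K.
ΔT = T₂ − T₁ = -16.68 K.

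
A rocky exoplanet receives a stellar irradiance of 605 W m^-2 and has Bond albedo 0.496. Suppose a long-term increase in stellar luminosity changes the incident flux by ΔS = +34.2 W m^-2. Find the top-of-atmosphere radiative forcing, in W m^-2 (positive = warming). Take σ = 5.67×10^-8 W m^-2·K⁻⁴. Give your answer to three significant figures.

Only a fraction (1−α) is absorbed and it's spread over 4πR², so ΔF = (1−α)ΔS/4 = 4.309 W m^-2.

4.31 W m^-2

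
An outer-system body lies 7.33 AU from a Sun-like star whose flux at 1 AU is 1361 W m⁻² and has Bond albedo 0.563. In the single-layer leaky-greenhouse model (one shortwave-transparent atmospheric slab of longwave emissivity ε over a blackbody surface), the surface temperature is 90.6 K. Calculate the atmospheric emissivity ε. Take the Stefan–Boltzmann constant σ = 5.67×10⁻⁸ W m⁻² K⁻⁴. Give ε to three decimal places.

0.551

Flux at the orbit: S = 1361/(7.33)² = 25.33 W m⁻².
First, T_e = [25.33·(1−0.563)/(4σ)]^(1/4) = 83.58 K.
T_s⁴ = T_e⁴·2/(2−ε) → ε = 2 − 2(T_e/T_s)⁴ = 2 − 2·(83.58/90.6)⁴ = 0.5512.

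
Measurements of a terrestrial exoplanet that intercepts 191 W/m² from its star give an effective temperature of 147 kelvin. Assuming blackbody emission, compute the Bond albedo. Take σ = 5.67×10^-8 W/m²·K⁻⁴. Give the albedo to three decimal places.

Energy balance: S(1−α)/4 = σT⁴, so 1−α = 4σT⁴/S.
σT⁴ = 26.48 W/m², so 4σT⁴ = 105.9 W/m².
1−α = 105.9/191.0 = 0.5545, so α = 0.4455.

0.446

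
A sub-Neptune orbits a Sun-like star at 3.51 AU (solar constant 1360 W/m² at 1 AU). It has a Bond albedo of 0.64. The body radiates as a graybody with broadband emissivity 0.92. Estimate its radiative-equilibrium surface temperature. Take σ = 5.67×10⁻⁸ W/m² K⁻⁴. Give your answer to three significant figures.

By the inverse-square law, S = 1360/3.51² = 110.4 W/m².
The planet absorbs (1−α)S over its disc πR² and re-emits over 4πR², so the mean absorbed flux is (1−0.64)·110.4/4 = 9.935 W/m².
Equating to εσT⁴ with ε = 0.92: T = (9.935/0.92σ)^(1/4) = 117.5 K.

117 K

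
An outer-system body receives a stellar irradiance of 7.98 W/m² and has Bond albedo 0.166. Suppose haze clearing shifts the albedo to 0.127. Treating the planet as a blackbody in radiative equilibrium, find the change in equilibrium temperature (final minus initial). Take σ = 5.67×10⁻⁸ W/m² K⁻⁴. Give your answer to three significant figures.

0.846 kelvin

Initial: T₁ = [S(1−0.166)/(4σ)]^(1/4) = 73.60 K.
With α = 0.127, T₂ = 74.45 K.
Change: 74.45 − 73.60 = 0.8457 K.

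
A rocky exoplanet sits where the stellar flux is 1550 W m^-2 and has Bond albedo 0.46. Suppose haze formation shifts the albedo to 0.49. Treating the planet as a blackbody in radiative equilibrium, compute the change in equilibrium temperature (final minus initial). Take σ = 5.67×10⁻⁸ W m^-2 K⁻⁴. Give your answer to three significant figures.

-3.50 K

Before: T₁ = [1550·0.54/(4σ)]^(1/4) = 246.5 K.
Final:   T₂ = [S(1−0.49)/(4σ)]^(1/4) = 243.0 K.
ΔT = T₂ − T₁ = -3.497 K.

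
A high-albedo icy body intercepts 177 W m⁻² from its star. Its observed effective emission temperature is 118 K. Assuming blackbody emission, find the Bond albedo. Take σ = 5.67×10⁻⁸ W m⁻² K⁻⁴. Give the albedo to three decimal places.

From σT⁴ = S(1−α)/4 we invert for α: 1−α = 4σT⁴/S.
4σT⁴ = 4·5.67×10⁻⁸·(118)⁴ = 43.97 W m⁻².
1−α = 43.97/177.0 = 0.2484, so α = 0.7516.

0.752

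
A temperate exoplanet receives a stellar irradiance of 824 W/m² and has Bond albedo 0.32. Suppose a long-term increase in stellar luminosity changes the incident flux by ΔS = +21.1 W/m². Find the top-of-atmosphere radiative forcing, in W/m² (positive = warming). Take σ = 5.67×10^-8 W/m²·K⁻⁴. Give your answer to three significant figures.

3.59 W/m²

TOA radiative forcing: ΔF = (1−α)ΔS/4 = 0.68·(+21.1)/4 = 3.587 W/m².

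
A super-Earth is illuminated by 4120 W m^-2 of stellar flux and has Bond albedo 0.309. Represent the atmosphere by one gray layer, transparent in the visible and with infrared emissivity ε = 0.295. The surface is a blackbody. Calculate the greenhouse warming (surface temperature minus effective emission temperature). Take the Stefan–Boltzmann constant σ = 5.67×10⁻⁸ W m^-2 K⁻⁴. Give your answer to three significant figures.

Effective emission temperature (TOA balance): σT_e⁴ = S(1−α)/4 = 711.7 W m^-2 → T_e = 334.7 K.
For a single slab of emissivity ε, T_s⁴ = 2T_e⁴/(2−ε); thus T_s = 334.7·(1.173)^(1/4) = 348.3 K.
Greenhouse warming: T_s − T_e = 13.62 K.

13.6 K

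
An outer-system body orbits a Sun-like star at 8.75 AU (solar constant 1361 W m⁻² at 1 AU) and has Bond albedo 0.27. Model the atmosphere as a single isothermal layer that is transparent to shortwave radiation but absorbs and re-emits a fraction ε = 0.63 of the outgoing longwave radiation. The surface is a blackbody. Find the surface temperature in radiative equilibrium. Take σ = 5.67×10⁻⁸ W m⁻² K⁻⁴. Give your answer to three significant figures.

Flux at the orbit: S = 1361/(8.75)² = 17.78 W m⁻².
The planet radiates to space at T_e = [S(1−α)/(4σ)]^(1/4) = 86.97 K.
The surface balance (absorbed SW + ε·downward IR = σT_s⁴) with T_a⁴ = T_s⁴/2 reduces to T_s = T_e·[2/(2−ε)]^¼ = 95.60 K.

95.6 K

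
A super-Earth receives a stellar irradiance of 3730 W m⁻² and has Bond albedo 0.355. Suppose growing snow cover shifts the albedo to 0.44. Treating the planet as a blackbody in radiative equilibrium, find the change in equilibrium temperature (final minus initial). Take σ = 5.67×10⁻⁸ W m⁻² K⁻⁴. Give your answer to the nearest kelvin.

Initial: T₁ = [S(1−0.355)/(4σ)]^(1/4) = 320.9 K.
Final:   T₂ = [S(1−0.44)/(4σ)]^(1/4) = 309.8 K.
ΔT = T₂ − T₁ = -11.14 K.

-11 K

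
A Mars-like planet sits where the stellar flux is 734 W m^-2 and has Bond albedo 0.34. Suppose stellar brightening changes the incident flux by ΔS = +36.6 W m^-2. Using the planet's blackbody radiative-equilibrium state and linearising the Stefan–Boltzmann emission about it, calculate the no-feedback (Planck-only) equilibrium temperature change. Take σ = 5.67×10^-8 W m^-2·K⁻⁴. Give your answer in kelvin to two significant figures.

Unperturbed T_e = [734.0·(1−0.34)/(4σ)]^¼ = 215.0 K.
TOA radiative forcing: ΔF = (1−α)ΔS/4 = 0.66·(+36.6)/4 = 6.039 W m^-2.
The Planck feedback parameter is 4σT_e³ = 2.253 W m^-2/K.
Hence the no-feedback warming is ΔF/(4σT_e³) = 2.68 K.

2.7 K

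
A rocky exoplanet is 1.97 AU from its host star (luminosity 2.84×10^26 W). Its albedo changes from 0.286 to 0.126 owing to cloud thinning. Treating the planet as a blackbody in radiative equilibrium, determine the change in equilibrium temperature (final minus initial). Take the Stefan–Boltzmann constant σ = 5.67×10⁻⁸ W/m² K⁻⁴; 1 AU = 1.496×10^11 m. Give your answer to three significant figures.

8.77 kelvin

d = 1.97 × 1.496×10^11 m = 2.947×10^11 m.
S = L/(4πd²) = 260.2 W/m².
With α = 0.286, T₁ = 169.2 K.
After:  T₂ = [260.2·0.874/(4σ)]^(1/4) = 177.9 K.
Change: 177.9 − 169.2 = 8.772 K.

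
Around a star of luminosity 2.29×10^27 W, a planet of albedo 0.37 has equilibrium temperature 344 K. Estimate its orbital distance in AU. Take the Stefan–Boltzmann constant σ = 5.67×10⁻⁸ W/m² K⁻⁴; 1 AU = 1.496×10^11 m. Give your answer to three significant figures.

The flux needed for this T is 4σT⁴/(1−0.37) = 5041 W/m².
S = L/(4πd²) → d = √(L/4πS) = √(2.29×10^27/(4π·5041)) = 1.901×10^11 m = 1.271 AU.

1.27 AU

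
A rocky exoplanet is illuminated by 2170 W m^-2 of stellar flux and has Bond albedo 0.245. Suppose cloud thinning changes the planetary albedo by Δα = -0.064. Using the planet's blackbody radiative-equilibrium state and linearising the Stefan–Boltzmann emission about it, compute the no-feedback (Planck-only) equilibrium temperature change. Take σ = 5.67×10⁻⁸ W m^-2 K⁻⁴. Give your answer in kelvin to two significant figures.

6.2 kelvin

Reference equilibrium: T_e = [S(1−α)/(4σ)]^(1/4) = 291.5 K.
TOA radiative forcing: ΔF = −S·Δα/4 = −2170·(-0.064)/4 = 34.72 W m^-2.
Planck response: λ_P = 4σT_e³ = 4·5.67×10⁻⁸·(291.5)³ = 5.620 W m^-2/K.
Hence the no-feedback warming is ΔF/(4σT_e³) = 6.18 K.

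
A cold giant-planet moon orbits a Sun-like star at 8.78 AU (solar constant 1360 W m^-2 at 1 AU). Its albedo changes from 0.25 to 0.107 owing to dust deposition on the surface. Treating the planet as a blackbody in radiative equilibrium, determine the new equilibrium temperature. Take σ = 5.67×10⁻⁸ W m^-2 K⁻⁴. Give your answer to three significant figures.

Flux at the orbit: S = 1360/(8.78)² = 17.64 W m^-2.
With the new albedo, S(1−α₂)/4 = 3.939 W m^-2, so T₂ = 91.29 K.

91.3 K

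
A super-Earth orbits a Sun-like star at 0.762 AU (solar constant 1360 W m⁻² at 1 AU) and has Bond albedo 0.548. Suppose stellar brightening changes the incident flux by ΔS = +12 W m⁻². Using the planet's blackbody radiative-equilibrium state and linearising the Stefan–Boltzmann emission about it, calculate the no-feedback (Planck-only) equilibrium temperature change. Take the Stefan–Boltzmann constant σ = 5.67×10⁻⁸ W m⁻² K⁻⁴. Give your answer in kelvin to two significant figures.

Irradiance scales as 1/d², so S = 1360 W m⁻² × (1/0.762)² = 2342 W m⁻².
The baseline emission temperature is T_e = 261.4 K.
ΔF = Δ[S(1−α)]/4 = (1−0.548)·+12/4 = 1.356 W m⁻².
Planck response: λ_P = 4σT_e³ = 4·5.67×10⁻⁸·(261.4)³ = 4.050 W m⁻²/K.
Hence the no-feedback warming is ΔF/(4σT_e³) = 0.335 K.

0.33 K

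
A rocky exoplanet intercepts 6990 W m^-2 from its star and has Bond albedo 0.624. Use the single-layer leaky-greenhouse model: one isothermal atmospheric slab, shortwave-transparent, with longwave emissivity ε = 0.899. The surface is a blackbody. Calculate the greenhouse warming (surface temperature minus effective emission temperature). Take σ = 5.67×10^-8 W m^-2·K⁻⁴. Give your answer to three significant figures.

52.8 K

Effective emission temperature (TOA balance): σT_e⁴ = S(1−α)/4 = 657.1 W m^-2 → T_e = 328.1 K.
Surface balance with a leaky layer gives σT_s⁴ = σT_e⁴·2/(2−ε), so T_s = T_e·[2/(2−0.899)]^(1/4) = 380.9 K.
T_s − T_e = 380.9 − 328.1 = 52.81 K.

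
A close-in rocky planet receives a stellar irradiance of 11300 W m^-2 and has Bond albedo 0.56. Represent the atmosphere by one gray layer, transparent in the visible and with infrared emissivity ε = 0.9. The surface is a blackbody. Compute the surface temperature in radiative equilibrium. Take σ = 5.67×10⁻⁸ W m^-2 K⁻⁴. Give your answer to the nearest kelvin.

At the top of the atmosphere, σT_e⁴ = S(1−α)/4 = 1243 W m^-2, giving T_e = 384.8 K.
Surface balance with a leaky layer gives σT_s⁴ = σT_e⁴·2/(2−ε), so T_s = T_e·[2/(2−0.9)]^(1/4) = 446.8 K.

447 K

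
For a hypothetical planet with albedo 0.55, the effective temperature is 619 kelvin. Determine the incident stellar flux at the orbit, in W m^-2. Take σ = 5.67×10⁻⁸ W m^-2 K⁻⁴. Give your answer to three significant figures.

Invert the energy balance for S: S = 4σT⁴/(1−α).
σT⁴ = 5.67×10⁻⁸·(619)⁴ = 8324 W m^-2.
So S = 4×8324/(1−0.55) = 73990 W m^-2.

74000 W m^-2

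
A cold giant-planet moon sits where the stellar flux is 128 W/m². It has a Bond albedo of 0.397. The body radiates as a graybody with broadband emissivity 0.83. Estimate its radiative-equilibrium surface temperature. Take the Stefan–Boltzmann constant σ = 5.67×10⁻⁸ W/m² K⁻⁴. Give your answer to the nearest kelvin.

The planet absorbs (1−α)S over its disc πR² and re-emits over 4πR², so the mean absorbed flux is (1−0.397)·128.0/4 = 19.30 W/m².
Radiative balance εσT⁴ = 19.30 gives T = [19.30/(0.83·σ)]^(1/4) = 142.3 K.

142 K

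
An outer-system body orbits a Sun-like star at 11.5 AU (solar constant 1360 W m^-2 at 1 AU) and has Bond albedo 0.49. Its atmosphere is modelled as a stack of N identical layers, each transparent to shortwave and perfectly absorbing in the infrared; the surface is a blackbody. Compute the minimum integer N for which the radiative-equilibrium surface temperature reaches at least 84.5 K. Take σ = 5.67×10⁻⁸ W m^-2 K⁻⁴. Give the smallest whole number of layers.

2

Flux at the orbit: S = 1360/(11.5)² = 10.28 W m^-2.
OLR = S(1−α)/4 = 1.311 W m^-2; the top layer radiates at T_e = 69.35 K.
Since T_s⁴ = (N+1)T_e⁴, we need N ≥ (T_s/T_e)⁴ − 1 = 1.205.
So N ≥ 1.205; the smallest integer is N = 2.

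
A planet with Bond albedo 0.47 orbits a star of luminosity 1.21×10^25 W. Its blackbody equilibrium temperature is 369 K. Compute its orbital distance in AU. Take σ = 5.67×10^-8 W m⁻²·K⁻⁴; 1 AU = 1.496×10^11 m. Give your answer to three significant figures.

Required flux: S = 4σT⁴/(1−α) = 7934 W m⁻².
S = L/(4πd²) → d = √(L/4πS) = √(1.21×10^25/(4π·7934)) = 1.102×10^10 m = 0.07364 AU.

0.0736 AU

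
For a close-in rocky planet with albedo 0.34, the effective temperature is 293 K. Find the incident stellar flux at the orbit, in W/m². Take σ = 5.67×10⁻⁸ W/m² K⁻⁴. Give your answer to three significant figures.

2530 W/m²

From S(1−α)/4 = σT⁴: S = 4σT⁴/(1−α).
The emitted flux is σT⁴ = 417.9 W/m².
S = 4·417.9/0.66 = 2533 W/m².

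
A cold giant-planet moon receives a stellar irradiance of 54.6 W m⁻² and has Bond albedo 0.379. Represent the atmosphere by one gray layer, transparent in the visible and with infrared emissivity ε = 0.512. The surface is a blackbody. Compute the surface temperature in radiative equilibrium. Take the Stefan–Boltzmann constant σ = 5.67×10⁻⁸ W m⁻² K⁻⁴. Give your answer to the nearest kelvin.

119 K

At the top of the atmosphere, σT_e⁴ = S(1−α)/4 = 8.477 W m⁻², giving T_e = 110.6 K.
Surface balance with a leaky layer gives σT_s⁴ = σT_e⁴·2/(2−ε), so T_s = T_e·[2/(2−0.512)]^(1/4) = 119.1 K.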